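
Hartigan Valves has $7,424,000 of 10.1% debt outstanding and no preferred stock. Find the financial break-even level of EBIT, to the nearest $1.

$749,824

Annual interest = 10.1% × $7,424,000 = $749,824.00.
Without preferred stock the financial break-even is simply EBIT = interest = $749,824.00.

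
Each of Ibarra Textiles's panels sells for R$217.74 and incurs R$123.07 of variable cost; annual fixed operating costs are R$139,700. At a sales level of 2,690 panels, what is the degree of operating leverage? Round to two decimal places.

2.22

Total contribution margin = 2,690 × R$94.67 = R$254,662.30.
EBIT = R$254,662.30 − R$139,700 = R$114,962.30.
Degree of operating leverage = R$254,662.30 / R$114,962.30 = 2.2152.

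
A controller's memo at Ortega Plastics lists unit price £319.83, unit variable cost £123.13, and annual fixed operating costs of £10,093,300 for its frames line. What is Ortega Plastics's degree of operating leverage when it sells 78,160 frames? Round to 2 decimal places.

Contribution at this volume is 78,160 × £196.70 = £15,374,072.00.
EBIT = £15,374,072.00 − £10,093,300 = £5,280,772.00.
So DOL = total CM / EBIT = £15,374,072.00 / £5,280,772.00 = 2.9113.

2.91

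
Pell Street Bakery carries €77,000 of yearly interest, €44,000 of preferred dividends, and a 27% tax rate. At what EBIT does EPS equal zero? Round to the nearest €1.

€137,274

Preferred dividends are paid after tax, so their pre-tax equivalent is €44,000 ÷ (1 − 0.27) = €60,273.97.
Financial break-even EBIT = interest + D_p ÷ (1 − t) = €77,000 + €60,273.97 = €137,273.97.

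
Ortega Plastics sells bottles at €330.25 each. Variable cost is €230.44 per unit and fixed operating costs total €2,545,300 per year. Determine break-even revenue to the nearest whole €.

€8,421,855

Contribution margin per unit = €330.25 − €230.44 = €99.81, a CM ratio of €99.81 ÷ €330.25 = 0.3022.
Break-even sales = FC ÷ CM ratio = €2,545,300 × €330.25 / €99.81 = €8,421,855.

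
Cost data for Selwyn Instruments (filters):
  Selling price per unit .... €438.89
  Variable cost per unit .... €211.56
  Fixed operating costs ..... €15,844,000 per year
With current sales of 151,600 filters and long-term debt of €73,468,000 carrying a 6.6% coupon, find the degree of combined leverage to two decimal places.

2.50

Contribution at this volume is 151,600 × €227.33 = €34,463,228.00.
Subtracting fixed costs: EBIT = €34,463,228.00 − €15,844,000 = €18,619,228.00. Interest = €4,848,888.00, so EBIT − I = €13,770,340.00.
Degree of total leverage = total CM / (EBIT − interest) = €34,463,228.00 / €13,770,340.00 = 2.5027.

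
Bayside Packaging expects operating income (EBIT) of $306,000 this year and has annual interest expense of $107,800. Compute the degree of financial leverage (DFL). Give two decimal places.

1.54

Interest = $107,800.00.
DFL = EBIT ÷ (EBIT − I) = $306,000 ÷ ($306,000 − $107,800.00) = $306,000 ÷ $198,200.00 = 1.5439.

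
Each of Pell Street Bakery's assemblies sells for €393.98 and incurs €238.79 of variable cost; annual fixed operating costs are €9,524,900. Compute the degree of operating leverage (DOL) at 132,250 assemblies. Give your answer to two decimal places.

Contribution at this volume is 132,250 × €155.19 = €20,523,877.50.
Subtracting fixed costs: EBIT = €20,523,877.50 − €9,524,900 = €10,998,977.50.
So DOL = total CM / EBIT = €20,523,877.50 / €10,998,977.50 = 1.8660.

1.87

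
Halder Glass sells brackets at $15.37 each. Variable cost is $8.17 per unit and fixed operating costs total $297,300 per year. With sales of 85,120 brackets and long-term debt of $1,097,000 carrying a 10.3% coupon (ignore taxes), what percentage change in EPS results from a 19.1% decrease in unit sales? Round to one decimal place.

-57.8%

Total contribution margin = 85,120 × $7.20 = $612,864.00.
Subtracting fixed costs: EBIT = $612,864.00 − $297,300 = $315,564.00.
After interest of $112,991.00, pre-tax earnings = $202,573.00.
Degree of combined leverage = contribution ÷ (EBIT − I) = $612,864.00 ÷ $202,573.00 = 3.0254.
%ΔEPS = DCL × %ΔSales = 3.0254 × -19.1% = -57.8%.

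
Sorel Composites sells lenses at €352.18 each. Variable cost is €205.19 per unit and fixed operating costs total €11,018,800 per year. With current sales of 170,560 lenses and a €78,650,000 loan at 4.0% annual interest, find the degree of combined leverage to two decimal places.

2.30

At 170,560 units, contribution = 170,560 × €146.99 = €25,070,614.40.
Operating income = contribution − fixed costs = €25,070,614.40 − €11,018,800 = €14,051,814.40. Interest = €3,146,000.00, so EBIT − I = €10,905,814.40.
Degree of total leverage = total CM / (EBIT − interest) = €25,070,614.40 / €10,905,814.40 = 2.2988.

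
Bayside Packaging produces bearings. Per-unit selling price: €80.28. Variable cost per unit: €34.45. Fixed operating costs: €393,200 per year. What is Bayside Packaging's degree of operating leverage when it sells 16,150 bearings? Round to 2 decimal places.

2.13

Total contribution margin = 16,150 × €45.83 = €740,154.50.
Operating income = contribution − fixed costs = €740,154.50 − €393,200 = €346,954.50.
Degree of operating leverage = €740,154.50 / €346,954.50 = 2.1333.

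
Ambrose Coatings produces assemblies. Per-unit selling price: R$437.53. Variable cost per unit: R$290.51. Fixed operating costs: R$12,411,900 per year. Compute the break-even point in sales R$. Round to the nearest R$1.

Contribution margin per unit = R$437.53 − R$290.51 = R$147.02, a CM ratio of R$147.02 ÷ R$437.53 = 0.3360.
Break-even sales = FC ÷ CM ratio = R$12,411,900 × R$437.53 / R$147.02 = R$36,937,686.

R$36,937,686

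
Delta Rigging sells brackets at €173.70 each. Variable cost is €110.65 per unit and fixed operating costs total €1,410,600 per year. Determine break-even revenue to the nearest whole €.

€3,886,141

CM per unit = €173.70 − €110.65 = €63.05; CM ratio = €63.05 / €173.70 = 0.3630.
Break-even sales = FC ÷ CM ratio = €1,410,600 × €173.70 / €63.05 = €3,886,141.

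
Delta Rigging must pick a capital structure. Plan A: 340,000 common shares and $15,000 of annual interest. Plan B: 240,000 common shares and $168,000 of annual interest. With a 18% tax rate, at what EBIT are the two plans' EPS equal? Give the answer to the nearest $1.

$535,200

Set EPS_A = EPS_B: (EBIT − $15,000)(1 − 0.18) ÷ 340,000 = (EBIT − $168,000)(1 − 0.18) ÷ 240,000.
Cancelling (1 − t) and cross-multiplying: 240,000·(EBIT − 15,000) = 340,000·(EBIT − 168,000).
EBIT × (340,000 − 240,000) = 168,000 × 340,000 − 15,000 × 240,000 = 53,520,000,000, so EBIT = 53,520,000,000 ÷ 100,000 = 535,200.00.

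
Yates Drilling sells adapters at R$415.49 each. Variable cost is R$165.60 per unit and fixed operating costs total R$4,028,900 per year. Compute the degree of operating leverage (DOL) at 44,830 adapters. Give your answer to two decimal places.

1.56

At 44,830 units, contribution = 44,830 × R$249.89 = R$11,202,568.70.
EBIT = R$11,202,568.70 − R$4,028,900 = R$7,173,668.70.
So DOL = total CM / EBIT = R$11,202,568.70 / R$7,173,668.70 = 1.5616.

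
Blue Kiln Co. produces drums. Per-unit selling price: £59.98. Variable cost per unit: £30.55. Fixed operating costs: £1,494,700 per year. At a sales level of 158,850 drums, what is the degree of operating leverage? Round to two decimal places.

Total contribution margin = 158,850 × £29.43 = £4,674,955.50.
EBIT = £4,674,955.50 − £1,494,700 = £3,180,255.50.
So DOL = total CM / EBIT = £4,674,955.50 / £3,180,255.50 = 1.4700.

1.47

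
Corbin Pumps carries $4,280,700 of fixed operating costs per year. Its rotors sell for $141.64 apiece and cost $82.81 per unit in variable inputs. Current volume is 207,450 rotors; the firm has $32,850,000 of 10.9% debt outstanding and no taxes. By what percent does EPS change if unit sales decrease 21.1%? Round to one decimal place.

-59.3%

Contribution at this volume is 207,450 × $58.83 = $12,204,283.50.
EBIT = $12,204,283.50 − $4,280,700 = $7,923,583.50.
Interest = $3,580,650.00, so EBIT − I = $4,342,933.50.
Degree of combined leverage = contribution ÷ (EBIT − I) = $12,204,283.50 ÷ $4,342,933.50 = 2.8101.
EPS therefore changes by 2.8101 × (-21.1%) = -59.3%.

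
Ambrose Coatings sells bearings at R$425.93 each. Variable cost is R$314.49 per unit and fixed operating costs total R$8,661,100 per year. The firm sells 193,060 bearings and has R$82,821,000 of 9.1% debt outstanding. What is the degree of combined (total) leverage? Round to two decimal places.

4.05

Total contribution margin = 193,060 × R$111.44 = R$21,514,606.40.
EBIT = R$21,514,606.40 − R$8,661,100 = R$12,853,506.40. Interest = R$7,536,711.00, so EBIT − I = R$5,316,795.40.
Degree of total leverage = total CM / (EBIT − interest) = R$21,514,606.40 / R$5,316,795.40 = 4.0465.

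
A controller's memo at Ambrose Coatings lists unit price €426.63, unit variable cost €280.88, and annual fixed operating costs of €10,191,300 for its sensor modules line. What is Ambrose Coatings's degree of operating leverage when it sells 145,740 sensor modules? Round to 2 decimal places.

1.92

Total contribution margin = 145,740 × €145.75 = €21,241,605.00.
EBIT = €21,241,605.00 − €10,191,300 = €11,050,305.00.
DOL = contribution ÷ EBIT = €21,241,605.00 ÷ €11,050,305.00 = 1.9223.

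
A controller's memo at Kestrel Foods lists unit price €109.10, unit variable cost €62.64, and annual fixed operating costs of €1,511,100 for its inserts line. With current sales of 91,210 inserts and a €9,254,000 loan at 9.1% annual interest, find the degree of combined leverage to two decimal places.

Total contribution margin = 91,210 × €46.46 = €4,237,616.60.
Operating income = contribution − fixed costs = €4,237,616.60 − €1,511,100 = €2,726,516.60. Interest = €842,114.00.
DOL = €4,237,616.60 ÷ €2,726,516.60 = 1.5542; DFL = €2,726,516.60 ÷ €1,884,402.60 = 1.4469.
DCL = DOL × DFL = 1.5542 × 1.4469 = 2.2488.

2.25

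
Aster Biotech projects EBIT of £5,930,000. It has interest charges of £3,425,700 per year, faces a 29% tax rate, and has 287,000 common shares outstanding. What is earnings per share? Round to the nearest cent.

Pre-tax income = £5,930,000 − £3,425,700.00 = £2,504,300.00.
After tax at 29%: net income = £2,504,300.00 × 0.71 = £1,778,053.00.
Per share: £1,778,053.00 / 287,000 shares = £6.20.

£6.20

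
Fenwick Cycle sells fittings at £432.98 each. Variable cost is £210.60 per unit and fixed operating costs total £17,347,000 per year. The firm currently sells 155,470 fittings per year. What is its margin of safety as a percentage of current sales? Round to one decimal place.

Unit CM = price − variable cost = £432.98 − £210.60 = £222.38. Break-even units = £17,347,000 ÷ £222.38 = 78,006.12; break-even revenue = 78,006.12 × £432.98 = £33,775,087.96.
Current sales = 155,470 × £432.98 = £67,315,400.60.
Margin of safety = (£67,315,400.60 − £33,775,087.96) ÷ £67,315,400.60 = 49.8%.

49.8%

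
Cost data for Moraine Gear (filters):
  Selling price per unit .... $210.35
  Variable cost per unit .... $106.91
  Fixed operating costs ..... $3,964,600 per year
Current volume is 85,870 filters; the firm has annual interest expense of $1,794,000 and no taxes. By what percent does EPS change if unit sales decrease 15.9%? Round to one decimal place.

-45.2%

At 85,870 units, contribution = 85,870 × $103.44 = $8,882,392.80.
Operating income = contribution − fixed costs = $8,882,392.80 − $3,964,600 = $4,917,792.80.
After interest of $1,794,000.00, pre-tax earnings = $3,123,792.80.
DCL = total CM / (EBIT − I) = $8,882,392.80 / $3,123,792.80 = 2.8435.
EPS therefore changes by 2.8435 × (-15.9%) = -45.2%.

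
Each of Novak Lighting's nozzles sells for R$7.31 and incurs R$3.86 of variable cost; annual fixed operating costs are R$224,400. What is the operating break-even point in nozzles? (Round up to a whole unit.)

Unit CM = price − variable cost = R$7.31 − R$3.86 = R$3.45.
Units to break even: R$224,400 ÷ R$3.45 = 65,043.48, rounded up to 65,044.

65,044 nozzles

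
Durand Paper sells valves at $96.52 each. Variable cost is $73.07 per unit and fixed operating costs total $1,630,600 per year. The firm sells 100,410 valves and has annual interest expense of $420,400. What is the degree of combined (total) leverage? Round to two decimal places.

Contribution at this volume is 100,410 × $23.45 = $2,354,614.50.
Subtracting fixed costs: EBIT = $2,354,614.50 − $1,630,600 = $724,014.50. Interest = $420,400.00, so EBIT − I = $303,614.50.
Degree of total leverage = total CM / (EBIT − interest) = $2,354,614.50 / $303,614.50 = 7.7553.

7.76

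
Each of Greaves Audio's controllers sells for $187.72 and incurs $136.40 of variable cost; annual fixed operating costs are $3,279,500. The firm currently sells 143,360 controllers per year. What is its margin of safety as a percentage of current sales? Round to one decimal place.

Unit CM = price − variable cost = $187.72 − $136.40 = $51.32. Break-even units = $3,279,500 ÷ $51.32 = 63,902.96; break-even revenue = 63,902.96 × $187.72 = $11,995,863.99.
Actual sales revenue = 143,360 × $187.72 = $26,911,539.20.
Margin of safety = ($26,911,539.20 − $11,995,863.99) ÷ $26,911,539.20 = 55.4%.

55.4%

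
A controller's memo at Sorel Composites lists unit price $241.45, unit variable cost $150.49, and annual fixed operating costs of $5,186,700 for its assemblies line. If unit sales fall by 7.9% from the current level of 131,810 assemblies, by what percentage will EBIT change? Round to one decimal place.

-13.9%

At 131,810 units, contribution = 131,810 × $90.96 = $11,989,437.60.
EBIT = $11,989,437.60 − $5,186,700 = $6,802,737.60.
DOL = contribution ÷ EBIT = $11,989,437.60 ÷ $6,802,737.60 = 1.7624.
So EBIT moves 1.7624 × (-7.9%) = -13.9%.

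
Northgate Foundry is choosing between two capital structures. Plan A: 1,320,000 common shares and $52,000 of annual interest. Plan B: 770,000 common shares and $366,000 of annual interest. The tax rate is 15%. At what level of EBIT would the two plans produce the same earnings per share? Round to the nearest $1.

Set EPS_A = EPS_B: (EBIT − $52,000)(1 − 0.15) ÷ 1,320,000 = (EBIT − $366,000)(1 − 0.15) ÷ 770,000.
Cancelling (1 − t) and cross-multiplying: 770,000·(EBIT − 52,000) = 1,320,000·(EBIT − 366,000).
Solving, EBIT = (366,000·1,320,000 − 52,000·770,000) / (1,320,000 − 770,000) = 443,080,000,000 / 550,000 = 805,600.00.

$805,600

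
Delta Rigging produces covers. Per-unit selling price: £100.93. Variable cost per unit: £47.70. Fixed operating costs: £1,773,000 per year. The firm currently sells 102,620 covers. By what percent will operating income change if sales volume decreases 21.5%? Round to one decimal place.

-31.8%

At 102,620 units, contribution = 102,620 × £53.23 = £5,462,462.60.
Operating income = contribution − fixed costs = £5,462,462.60 − £1,773,000 = £3,689,462.60.
DOL = contribution ÷ EBIT = £5,462,462.60 ÷ £3,689,462.60 = 1.4806.
So EBIT moves 1.4806 × (-21.5%) = -31.8%.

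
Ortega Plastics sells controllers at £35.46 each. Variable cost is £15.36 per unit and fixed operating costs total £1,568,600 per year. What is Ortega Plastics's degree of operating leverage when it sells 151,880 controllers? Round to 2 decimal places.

2.06

Contribution at this volume is 151,880 × £20.10 = £3,052,788.00.
EBIT = £3,052,788.00 − £1,568,600 = £1,484,188.00.
So DOL = total CM / EBIT = £3,052,788.00 / £1,484,188.00 = 2.0569.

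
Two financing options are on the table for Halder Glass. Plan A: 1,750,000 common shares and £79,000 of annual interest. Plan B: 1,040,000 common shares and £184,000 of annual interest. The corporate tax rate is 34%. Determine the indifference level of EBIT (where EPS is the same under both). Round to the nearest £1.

£337,803

Set EPS_A = EPS_B: (EBIT − £79,000)(1 − 0.34) ÷ 1,750,000 = (EBIT − £184,000)(1 − 0.34) ÷ 1,040,000.
Cancelling (1 − t) and cross-multiplying: 1,040,000·(EBIT − 79,000) = 1,750,000·(EBIT − 184,000).
Solving, EBIT = (184,000·1,750,000 − 79,000·1,040,000) / (1,750,000 − 1,040,000) = 239,840,000,000 / 710,000 = 337,802.82.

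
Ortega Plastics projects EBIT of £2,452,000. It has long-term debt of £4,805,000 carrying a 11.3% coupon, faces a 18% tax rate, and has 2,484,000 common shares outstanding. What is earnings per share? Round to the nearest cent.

Pre-tax income = £2,452,000 − £542,965.00 = £1,909,035.00.
Net income = £1,909,035.00 × (1 − 0.18) = £1,565,408.70.
Per share: £1,565,408.70 / 2,484,000 shares = £0.63.

£0.63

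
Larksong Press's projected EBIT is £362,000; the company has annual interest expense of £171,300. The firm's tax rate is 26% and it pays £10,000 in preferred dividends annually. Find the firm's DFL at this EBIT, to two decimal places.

Annual interest charges come to £171,300.00.
Preferred dividends grossed up pre-tax: £10,000 / (1 − 0.26) = £13,513.51.
DFL = EBIT ÷ [EBIT − I − D_p/(1−t)] = £362,000 ÷ [£362,000 − £171,300.00 − £13,513.51] = £362,000 ÷ £177,186.49 = 2.0430.

2.04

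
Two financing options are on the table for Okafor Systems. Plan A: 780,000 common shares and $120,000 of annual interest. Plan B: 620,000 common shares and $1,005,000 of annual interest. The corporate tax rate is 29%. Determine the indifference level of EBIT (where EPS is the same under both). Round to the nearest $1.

$4,434,375

At indifference, (EBIT − 120,000)(1 − t)/780,000 = (EBIT − 1,005,000)(1 − t)/620,000.
The (1 − t) factor cancels: (EBIT − 120,000) × 620,000 = (EBIT − 1,005,000) × 780,000.
Solving, EBIT = (1,005,000·780,000 − 120,000·620,000) / (780,000 − 620,000) = 709,500,000,000 / 160,000 = 4,434,375.00.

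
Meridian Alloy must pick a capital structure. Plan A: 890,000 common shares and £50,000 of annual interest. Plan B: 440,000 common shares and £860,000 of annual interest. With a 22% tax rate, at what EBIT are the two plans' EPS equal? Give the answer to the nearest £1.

At indifference, (EBIT − 50,000)(1 − t)/890,000 = (EBIT − 860,000)(1 − t)/440,000.
The (1 − t) factor cancels: (EBIT − 50,000) × 440,000 = (EBIT − 860,000) × 890,000.
Solving, EBIT = (860,000·890,000 − 50,000·440,000) / (890,000 − 440,000) = 743,400,000,000 / 450,000 = 1,652,000.00.

£1,652,000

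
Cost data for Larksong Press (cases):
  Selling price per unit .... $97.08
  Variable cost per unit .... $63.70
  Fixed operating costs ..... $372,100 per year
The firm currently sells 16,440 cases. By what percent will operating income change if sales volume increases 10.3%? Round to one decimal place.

+32.0%

At 16,440 units, contribution = 16,440 × $33.38 = $548,767.20.
Operating income = contribution − fixed costs = $548,767.20 − $372,100 = $176,667.20.
DOL = contribution ÷ EBIT = $548,767.20 ÷ $176,667.20 = 3.1062.
Operating income changes by 3.1062 × +10.3% = +32.0%.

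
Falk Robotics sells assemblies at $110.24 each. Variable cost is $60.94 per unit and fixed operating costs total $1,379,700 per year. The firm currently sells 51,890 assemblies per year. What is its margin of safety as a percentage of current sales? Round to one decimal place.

Each unit contributes $110.24 − $60.94 = $49.30. Break-even units = $1,379,700 ÷ $49.30 = 27,985.80; break-even revenue = 27,985.80 × $110.24 = $3,085,154.73.
Actual sales revenue = 51,890 × $110.24 = $5,720,353.60.
Margin of safety = ($5,720,353.60 − $3,085,154.73) ÷ $5,720,353.60 = 46.1%.

46.1%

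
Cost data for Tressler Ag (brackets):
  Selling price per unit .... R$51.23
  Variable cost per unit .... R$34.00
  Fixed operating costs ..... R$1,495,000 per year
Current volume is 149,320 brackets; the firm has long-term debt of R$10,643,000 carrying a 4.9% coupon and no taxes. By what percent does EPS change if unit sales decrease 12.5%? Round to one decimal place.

-57.8%

Contribution at this volume is 149,320 × R$17.23 = R$2,572,783.60.
EBIT = R$2,572,783.60 − R$1,495,000 = R$1,077,783.60.
After interest of R$521,507.00, pre-tax earnings = R$556,276.60.
Degree of combined leverage = contribution ÷ (EBIT − I) = R$2,572,783.60 ÷ R$556,276.60 = 4.6250.
EPS therefore changes by 4.6250 × (-12.5%) = -57.8%.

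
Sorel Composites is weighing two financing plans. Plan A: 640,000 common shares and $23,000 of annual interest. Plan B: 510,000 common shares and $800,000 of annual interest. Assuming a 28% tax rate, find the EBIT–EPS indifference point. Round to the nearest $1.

$3,848,231

Set EPS_A = EPS_B: (EBIT − $23,000)(1 − 0.28) ÷ 640,000 = (EBIT − $800,000)(1 − 0.28) ÷ 510,000.
The (1 − t) factor cancels: (EBIT − 23,000) × 510,000 = (EBIT − 800,000) × 640,000.
Solving, EBIT = (800,000·640,000 − 23,000·510,000) / (640,000 − 510,000) = 500,270,000,000 / 130,000 = 3,848,230.77.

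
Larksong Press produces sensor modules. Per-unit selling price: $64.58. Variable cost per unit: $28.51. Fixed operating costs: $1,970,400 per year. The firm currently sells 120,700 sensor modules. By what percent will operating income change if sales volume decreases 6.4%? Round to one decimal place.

-11.7%

At 120,700 units, contribution = 120,700 × $36.07 = $4,353,649.00.
Operating income = contribution − fixed costs = $4,353,649.00 − $1,970,400 = $2,383,249.00.
DOL = contribution ÷ EBIT = $4,353,649.00 ÷ $2,383,249.00 = 1.8268.
Operating income changes by 1.8268 × -6.4% = -11.7%.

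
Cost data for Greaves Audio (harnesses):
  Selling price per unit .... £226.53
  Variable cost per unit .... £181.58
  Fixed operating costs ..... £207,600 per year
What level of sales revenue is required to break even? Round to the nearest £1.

CM per unit = £226.53 − £181.58 = £44.95; CM ratio = £44.95 / £226.53 = 0.1984.
Break-even sales = FC ÷ CM ratio = £207,600 × £226.53 / £44.95 = £1,046,221.

£1,046,221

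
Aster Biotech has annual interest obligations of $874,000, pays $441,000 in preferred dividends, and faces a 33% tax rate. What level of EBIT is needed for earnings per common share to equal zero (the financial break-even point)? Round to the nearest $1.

Grossing the preferred dividend up to pre-tax terms: $441,000 / (1 − 0.33) = $658,208.96.
EPS = 0 when EBIT covers interest plus the pre-tax preferred burden: $874,000 + $658,208.96 = $1,532,208.96.

$1,532,209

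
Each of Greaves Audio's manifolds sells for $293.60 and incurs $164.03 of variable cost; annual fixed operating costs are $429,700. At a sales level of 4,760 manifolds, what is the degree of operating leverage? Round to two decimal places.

3.30

Total contribution margin = 4,760 × $129.57 = $616,753.20.
EBIT = $616,753.20 − $429,700 = $187,053.20.
So DOL = total CM / EBIT = $616,753.20 / $187,053.20 = 3.2972.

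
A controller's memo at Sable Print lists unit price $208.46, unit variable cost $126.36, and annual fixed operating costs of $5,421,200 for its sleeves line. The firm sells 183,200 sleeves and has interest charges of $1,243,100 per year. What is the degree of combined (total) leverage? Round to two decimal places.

Contribution at this volume is 183,200 × $82.10 = $15,040,720.00.
EBIT = $15,040,720.00 − $5,421,200 = $9,619,520.00. Interest = $1,243,100.00, so EBIT − I = $8,376,420.00.
DCL = contribution ÷ (EBIT − I) = $15,040,720.00 ÷ $8,376,420.00 = 1.7956.

1.80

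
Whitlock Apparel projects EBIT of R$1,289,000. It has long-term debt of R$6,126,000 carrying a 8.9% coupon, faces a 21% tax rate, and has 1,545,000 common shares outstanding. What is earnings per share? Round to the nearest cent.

R$0.38

Pre-tax income = R$1,289,000 − R$545,214.00 = R$743,786.00.
After tax at 21%: net income = R$743,786.00 × 0.79 = R$587,590.94.
Per share: R$587,590.94 / 1,545,000 shares = R$0.38.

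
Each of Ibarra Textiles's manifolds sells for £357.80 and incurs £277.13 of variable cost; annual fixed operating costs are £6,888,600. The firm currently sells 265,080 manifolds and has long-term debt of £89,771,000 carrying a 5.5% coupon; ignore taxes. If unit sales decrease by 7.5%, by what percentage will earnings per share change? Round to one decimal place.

Total contribution margin = 265,080 × £80.67 = £21,384,003.60.
Subtracting fixed costs: EBIT = £21,384,003.60 − £6,888,600 = £14,495,403.60.
Interest = £4,937,405.00, so EBIT − I = £9,557,998.60.
Degree of combined leverage = contribution ÷ (EBIT − I) = £21,384,003.60 ÷ £9,557,998.60 = 2.2373.
EPS therefore changes by 2.2373 × (-7.5%) = -16.8%.

-16.8%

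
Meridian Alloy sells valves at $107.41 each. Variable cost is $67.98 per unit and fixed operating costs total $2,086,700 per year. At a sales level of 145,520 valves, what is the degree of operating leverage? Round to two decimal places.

1.57

Contribution at this volume is 145,520 × $39.43 = $5,737,853.60.
Operating income = contribution − fixed costs = $5,737,853.60 − $2,086,700 = $3,651,153.60.
Degree of operating leverage = $5,737,853.60 / $3,651,153.60 = 1.5715.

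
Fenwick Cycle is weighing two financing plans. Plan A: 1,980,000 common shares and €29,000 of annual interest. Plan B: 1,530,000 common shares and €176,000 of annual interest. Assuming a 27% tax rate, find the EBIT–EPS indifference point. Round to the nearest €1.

Set EPS_A = EPS_B: (EBIT − €29,000)(1 − 0.27) ÷ 1,980,000 = (EBIT − €176,000)(1 − 0.27) ÷ 1,530,000.
Cancelling (1 − t) and cross-multiplying: 1,530,000·(EBIT − 29,000) = 1,980,000·(EBIT − 176,000).
EBIT × (1,980,000 − 1,530,000) = 176,000 × 1,980,000 − 29,000 × 1,530,000 = 304,110,000,000, so EBIT = 304,110,000,000 ÷ 450,000 = 675,800.00.

€675,800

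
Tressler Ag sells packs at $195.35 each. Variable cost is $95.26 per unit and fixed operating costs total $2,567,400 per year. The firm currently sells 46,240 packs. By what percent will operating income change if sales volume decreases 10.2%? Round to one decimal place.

Contribution at this volume is 46,240 × $100.09 = $4,628,161.60.
Subtracting fixed costs: EBIT = $4,628,161.60 − $2,567,400 = $2,060,761.60.
So DOL = total CM / EBIT = $4,628,161.60 / $2,060,761.60 = 2.2459.
%ΔEBIT = DOL × %ΔSales = 2.2459 × -10.2% = -22.9%.

-22.9%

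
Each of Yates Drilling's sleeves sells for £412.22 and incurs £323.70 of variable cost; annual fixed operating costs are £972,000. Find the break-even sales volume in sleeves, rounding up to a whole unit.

10,981 sleeves

Each unit contributes £412.22 − £323.70 = £88.52.
Units to break even: £972,000 ÷ £88.52 = 10,980.57, rounded up to 10,981.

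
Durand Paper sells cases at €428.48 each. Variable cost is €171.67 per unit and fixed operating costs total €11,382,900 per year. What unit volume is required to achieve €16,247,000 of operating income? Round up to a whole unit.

Contribution margin per unit = €428.48 − €171.67 = €256.81.
Units = (FC + target) / CM = (€11,382,900 + €16,247,000) / €256.81 = 107,588.88, so 107,589 cases.

107,589 cases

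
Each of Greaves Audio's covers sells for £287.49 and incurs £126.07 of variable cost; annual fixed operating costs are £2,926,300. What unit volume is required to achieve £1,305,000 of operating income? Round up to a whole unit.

26,213 covers

Unit CM = price − variable cost = £287.49 − £126.07 = £161.42.
Need Q such that Q × £161.42 − £2,926,300 = £1,305,000, i.e. Q = £4,231,300 / £161.42 = 26,212.98 → 26,213.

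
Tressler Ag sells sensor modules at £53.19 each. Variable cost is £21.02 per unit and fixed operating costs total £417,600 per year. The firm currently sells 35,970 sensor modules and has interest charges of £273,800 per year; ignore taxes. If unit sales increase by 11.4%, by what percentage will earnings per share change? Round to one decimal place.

+28.3%

Total contribution margin = 35,970 × £32.17 = £1,157,154.90.
Operating income = contribution − fixed costs = £1,157,154.90 − £417,600 = £739,554.90.
After interest of £273,800.00, pre-tax earnings = £465,754.90.
Degree of combined leverage = contribution ÷ (EBIT − I) = £1,157,154.90 ÷ £465,754.90 = 2.4845.
EPS therefore changes by 2.4845 × (+11.4%) = +28.3%.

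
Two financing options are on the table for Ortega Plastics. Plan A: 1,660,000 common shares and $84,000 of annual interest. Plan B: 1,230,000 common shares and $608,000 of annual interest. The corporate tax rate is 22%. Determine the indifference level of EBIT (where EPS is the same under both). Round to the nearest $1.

$2,106,884

At indifference, (EBIT − 84,000)(1 − t)/1,660,000 = (EBIT − 608,000)(1 − t)/1,230,000.
The (1 − t) factor cancels: (EBIT − 84,000) × 1,230,000 = (EBIT − 608,000) × 1,660,000.
Solving, EBIT = (608,000·1,660,000 − 84,000·1,230,000) / (1,660,000 − 1,230,000) = 905,960,000,000 / 430,000 = 2,106,883.72.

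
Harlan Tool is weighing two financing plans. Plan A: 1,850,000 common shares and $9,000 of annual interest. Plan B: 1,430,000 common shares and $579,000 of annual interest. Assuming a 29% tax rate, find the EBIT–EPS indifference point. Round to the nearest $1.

$2,519,714

At indifference, (EBIT − 9,000)(1 − t)/1,850,000 = (EBIT − 579,000)(1 − t)/1,430,000.
The (1 − t) factor cancels: (EBIT − 9,000) × 1,430,000 = (EBIT − 579,000) × 1,850,000.
Solving, EBIT = (579,000·1,850,000 − 9,000·1,430,000) / (1,850,000 − 1,430,000) = 1,058,280,000,000 / 420,000 = 2,519,714.29.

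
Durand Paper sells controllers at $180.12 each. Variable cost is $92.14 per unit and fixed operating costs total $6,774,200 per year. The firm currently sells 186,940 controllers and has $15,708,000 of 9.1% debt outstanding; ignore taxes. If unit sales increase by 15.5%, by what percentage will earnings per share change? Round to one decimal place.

+30.9%

At 186,940 units, contribution = 186,940 × $87.98 = $16,446,981.20.
EBIT = $16,446,981.20 − $6,774,200 = $9,672,781.20.
After interest of $1,429,428.00, pre-tax earnings = $8,243,353.20.
Degree of combined leverage = contribution ÷ (EBIT − I) = $16,446,981.20 ÷ $8,243,353.20 = 1.9952.
EPS therefore changes by 1.9952 × (+15.5%) = +30.9%.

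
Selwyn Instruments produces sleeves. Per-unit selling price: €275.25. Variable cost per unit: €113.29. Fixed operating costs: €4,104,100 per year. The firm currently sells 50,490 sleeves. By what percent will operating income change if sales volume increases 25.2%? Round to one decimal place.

Total contribution margin = 50,490 × €161.96 = €8,177,360.40.
Operating income = contribution − fixed costs = €8,177,360.40 − €4,104,100 = €4,073,260.40.
DOL = contribution ÷ EBIT = €8,177,360.40 ÷ €4,073,260.40 = 2.0076.
%ΔEBIT = DOL × %ΔSales = 2.0076 × +25.2% = +50.6%.

+50.6%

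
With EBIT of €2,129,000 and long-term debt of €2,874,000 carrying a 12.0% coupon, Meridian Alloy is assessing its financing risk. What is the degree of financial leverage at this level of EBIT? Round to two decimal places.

1.19

Annual interest charges come to €344,880.00.
Degree of financial leverage = EBIT / (EBIT − interest) = €2,129,000 / €1,784,120.00 = 1.1933.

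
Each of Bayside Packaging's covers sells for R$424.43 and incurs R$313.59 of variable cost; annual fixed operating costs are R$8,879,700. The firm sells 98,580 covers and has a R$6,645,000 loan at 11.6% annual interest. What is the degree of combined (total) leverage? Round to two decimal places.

Total contribution margin = 98,580 × R$110.84 = R$10,926,607.20.
Subtracting fixed costs: EBIT = R$10,926,607.20 − R$8,879,700 = R$2,046,907.20. Interest = R$770,820.00.
DOL = R$10,926,607.20 ÷ R$2,046,907.20 = 5.3381; DFL = R$2,046,907.20 ÷ R$1,276,087.20 = 1.6040.
Combined leverage = 5.3381 × 1.6040 = 8.5623.

8.56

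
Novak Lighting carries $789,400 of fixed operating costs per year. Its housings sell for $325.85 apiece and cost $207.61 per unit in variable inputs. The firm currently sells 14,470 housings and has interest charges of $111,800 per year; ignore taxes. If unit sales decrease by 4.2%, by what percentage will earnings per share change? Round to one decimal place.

-8.9%

At 14,470 units, contribution = 14,470 × $118.24 = $1,710,932.80.
Operating income = contribution − fixed costs = $1,710,932.80 − $789,400 = $921,532.80.
After interest of $111,800.00, pre-tax earnings = $809,732.80.
Degree of combined leverage = contribution ÷ (EBIT − I) = $1,710,932.80 ÷ $809,732.80 = 2.1130.
%ΔEPS = DCL × %ΔSales = 2.1130 × -4.2% = -8.9%.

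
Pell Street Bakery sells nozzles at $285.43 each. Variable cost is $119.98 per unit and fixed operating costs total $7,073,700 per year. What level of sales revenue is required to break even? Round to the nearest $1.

CM per unit = $285.43 − $119.98 = $165.45; CM ratio = $165.45 / $285.43 = 0.5797.
Break-even revenue = fixed costs × price ÷ CM = $7,073,700 × $285.43 ÷ $165.45 = $12,203,362.

$12,203,362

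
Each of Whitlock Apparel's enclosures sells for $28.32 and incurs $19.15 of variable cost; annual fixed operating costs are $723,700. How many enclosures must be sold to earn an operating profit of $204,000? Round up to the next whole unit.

101,167 enclosures

Contribution margin per unit = $28.32 − $19.15 = $9.17.
Units = (FC + target) / CM = ($723,700 + $204,000) / $9.17 = 101,166.85, so 101,167 enclosures.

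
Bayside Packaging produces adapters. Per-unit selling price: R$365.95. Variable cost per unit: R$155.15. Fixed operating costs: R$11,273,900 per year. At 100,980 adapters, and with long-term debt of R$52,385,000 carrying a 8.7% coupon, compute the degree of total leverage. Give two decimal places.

At 100,980 units, contribution = 100,980 × R$210.80 = R$21,286,584.00.
EBIT = R$21,286,584.00 − R$11,273,900 = R$10,012,684.00. Interest = R$4,557,495.00.
DOL = R$21,286,584.00 ÷ R$10,012,684.00 = 2.1260; DFL = R$10,012,684.00 ÷ R$5,455,189.00 = 1.8354.
DCL = DOL × DFL = 2.1260 × 1.8354 = 3.9021.

3.90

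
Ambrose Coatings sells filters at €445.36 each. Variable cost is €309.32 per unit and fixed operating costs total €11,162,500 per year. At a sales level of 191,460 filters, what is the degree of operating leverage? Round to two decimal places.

1.75

At 191,460 units, contribution = 191,460 × €136.04 = €26,046,218.40.
Subtracting fixed costs: EBIT = €26,046,218.40 − €11,162,500 = €14,883,718.40.
Degree of operating leverage = €26,046,218.40 / €14,883,718.40 = 1.7500.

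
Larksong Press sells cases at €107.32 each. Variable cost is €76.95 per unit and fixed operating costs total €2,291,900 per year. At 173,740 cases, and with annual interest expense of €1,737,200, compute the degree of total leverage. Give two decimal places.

At 173,740 units, contribution = 173,740 × €30.37 = €5,276,483.80.
Operating income = contribution − fixed costs = €5,276,483.80 − €2,291,900 = €2,984,583.80. Interest = €1,737,200.00, so EBIT − I = €1,247,383.80.
Degree of total leverage = total CM / (EBIT − interest) = €5,276,483.80 / €1,247,383.80 = 4.2300.

4.23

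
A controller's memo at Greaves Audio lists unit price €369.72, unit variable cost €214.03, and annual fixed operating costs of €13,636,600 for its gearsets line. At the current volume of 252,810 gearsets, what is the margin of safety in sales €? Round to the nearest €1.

Each unit contributes €369.72 − €214.03 = €155.69. Break-even units = €13,636,600 ÷ €155.69 = 87,588.16; break-even revenue = 87,588.16 × €369.72 = €32,383,093.02.
Actual sales revenue = 252,810 × €369.72 = €93,468,913.20.
Margin of safety = €93,468,913.20 − €32,383,093.02 = €61,085,820.

€61,085,820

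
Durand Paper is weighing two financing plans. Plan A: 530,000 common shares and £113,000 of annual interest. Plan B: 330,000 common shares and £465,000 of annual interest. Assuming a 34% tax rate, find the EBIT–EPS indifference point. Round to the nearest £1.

At indifference, (EBIT − 113,000)(1 − t)/530,000 = (EBIT − 465,000)(1 − t)/330,000.
Cancelling (1 − t) and cross-multiplying: 330,000·(EBIT − 113,000) = 530,000·(EBIT − 465,000).
EBIT × (530,000 − 330,000) = 465,000 × 530,000 − 113,000 × 330,000 = 209,160,000,000, so EBIT = 209,160,000,000 ÷ 200,000 = 1,045,800.00.

£1,045,800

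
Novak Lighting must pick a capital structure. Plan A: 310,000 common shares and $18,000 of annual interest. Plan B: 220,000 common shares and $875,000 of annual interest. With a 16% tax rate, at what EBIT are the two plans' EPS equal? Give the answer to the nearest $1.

Set EPS_A = EPS_B: (EBIT − $18,000)(1 − 0.16) ÷ 310,000 = (EBIT − $875,000)(1 − 0.16) ÷ 220,000.
Cancelling (1 − t) and cross-multiplying: 220,000·(EBIT − 18,000) = 310,000·(EBIT − 875,000).
EBIT × (310,000 − 220,000) = 875,000 × 310,000 − 18,000 × 220,000 = 267,290,000,000, so EBIT = 267,290,000,000 ÷ 90,000 = 2,969,888.89.

$2,969,889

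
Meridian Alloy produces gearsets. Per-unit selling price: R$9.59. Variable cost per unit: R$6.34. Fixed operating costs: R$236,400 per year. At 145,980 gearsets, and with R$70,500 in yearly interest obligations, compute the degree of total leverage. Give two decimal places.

2.83

Contribution at this volume is 145,980 × R$3.25 = R$474,435.00.
Subtracting fixed costs: EBIT = R$474,435.00 − R$236,400 = R$238,035.00. Interest = R$70,500.00, so EBIT − I = R$167,535.00.
DCL = contribution ÷ (EBIT − I) = R$474,435.00 ÷ R$167,535.00 = 2.8319.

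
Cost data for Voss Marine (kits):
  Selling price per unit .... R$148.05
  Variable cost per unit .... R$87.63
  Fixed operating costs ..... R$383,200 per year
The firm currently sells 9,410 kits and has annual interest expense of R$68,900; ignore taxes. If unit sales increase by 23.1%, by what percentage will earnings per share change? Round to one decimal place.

+112.8%

Total contribution margin = 9,410 × R$60.42 = R$568,552.20.
Operating income = contribution − fixed costs = R$568,552.20 − R$383,200 = R$185,352.20.
After interest of R$68,900.00, pre-tax earnings = R$116,452.20.
Degree of combined leverage = contribution ÷ (EBIT − I) = R$568,552.20 ÷ R$116,452.20 = 4.8823.
%ΔEPS = DCL × %ΔSales = 4.8823 × +23.1% = +112.8%.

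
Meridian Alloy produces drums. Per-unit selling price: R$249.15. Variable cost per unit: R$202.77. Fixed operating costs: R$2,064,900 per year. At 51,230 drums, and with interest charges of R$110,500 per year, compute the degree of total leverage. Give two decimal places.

11.84

Contribution at this volume is 51,230 × R$46.38 = R$2,376,047.40.
Subtracting fixed costs: EBIT = R$2,376,047.40 − R$2,064,900 = R$311,147.40. Interest = R$110,500.00.
DOL = R$2,376,047.40 ÷ R$311,147.40 = 7.6364; DFL = R$311,147.40 ÷ R$200,647.40 = 1.5507.
Combined leverage = 7.6364 × 1.5507 = 11.8418.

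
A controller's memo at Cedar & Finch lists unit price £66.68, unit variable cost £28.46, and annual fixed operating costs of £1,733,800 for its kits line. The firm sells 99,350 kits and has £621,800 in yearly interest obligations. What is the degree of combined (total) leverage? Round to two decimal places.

At 99,350 units, contribution = 99,350 × £38.22 = £3,797,157.00.
EBIT = £3,797,157.00 − £1,733,800 = £2,063,357.00. Interest = £621,800.00.
DOL = £3,797,157.00 ÷ £2,063,357.00 = 1.8403; DFL = £2,063,357.00 ÷ £1,441,557.00 = 1.4313.
DCL = DOL × DFL = 1.8403 × 1.4313 = 2.6340.

2.63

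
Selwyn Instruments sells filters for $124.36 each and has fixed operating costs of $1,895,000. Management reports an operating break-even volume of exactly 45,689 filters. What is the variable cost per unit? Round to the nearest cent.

At break-even, FC = Q × (P − VC), so P − VC = $1,895,000 ÷ 45,689 = $41.4761.
Hence VC = price − CM = $124.36 − $41.4761 = $82.88.

$82.88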